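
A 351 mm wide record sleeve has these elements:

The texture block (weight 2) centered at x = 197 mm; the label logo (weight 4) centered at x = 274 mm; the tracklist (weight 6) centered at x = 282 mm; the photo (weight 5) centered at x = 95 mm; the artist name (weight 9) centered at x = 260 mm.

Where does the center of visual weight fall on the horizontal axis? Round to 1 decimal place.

x ≈ 230.7

Σw = 2 + 4 + 6 + 5 + 9 = 26.
x-moment: 2·197 + 4·274 + 6·282 + 5·95 + 9·260 = 5997; centroid 5997/26 ≈ 230.65.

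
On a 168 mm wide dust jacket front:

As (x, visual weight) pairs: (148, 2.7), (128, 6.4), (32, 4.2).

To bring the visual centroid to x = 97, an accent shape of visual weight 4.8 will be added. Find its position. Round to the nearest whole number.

New total weight: (2.7 + 6.4 + 4.2) + 4.8 = 18.1.
x: target moment 18.1×97 = 1755.7; current 2.7·148 + 6.4·128 + 4.2·32 = 1353.2; the accent shape supplies 402.5, so x = 402.5/4.8 ≈ 83.85.

x ≈ 84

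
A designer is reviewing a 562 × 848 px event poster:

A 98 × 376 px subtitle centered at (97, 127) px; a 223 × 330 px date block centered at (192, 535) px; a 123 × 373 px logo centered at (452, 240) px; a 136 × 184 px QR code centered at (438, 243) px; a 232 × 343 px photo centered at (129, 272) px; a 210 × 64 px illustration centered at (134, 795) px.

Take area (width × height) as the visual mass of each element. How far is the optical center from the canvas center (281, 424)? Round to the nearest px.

≈ 101 px

Taking area as weight: subtitle 98·376 = 36848, date block 223·330 = 73590, logo 123·373 = 45879, QR code 136·184 = 25024, photo 232·343 = 79576, illustration 210·64 = 13440. Sum 274357.
x: moment 61467620 / weight 274357 ≈ 224.04
Σw·y = 93471610; ȳ = 93471610/274357 ≈ 340.69.
Offset from (281, 424): Δx ≈ -56.96, Δy ≈ -83.31; distance = √(Δx² + Δy²) ≈ 100.92.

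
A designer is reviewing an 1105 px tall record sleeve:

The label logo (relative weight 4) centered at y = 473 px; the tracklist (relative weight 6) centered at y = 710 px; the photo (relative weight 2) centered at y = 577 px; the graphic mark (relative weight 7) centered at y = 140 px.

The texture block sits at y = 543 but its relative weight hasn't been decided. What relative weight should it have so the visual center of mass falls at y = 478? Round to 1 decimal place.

Fixed elements: Σw = 4 + 6 + 2 + 7 = 19, Σw·y = 4·473 + 6·710 + 2·577 + 7·140 = 8286.
For the centroid to hit 478: (8286 + w·543) / (19 + w) = 478.
Rearranging, w·(543 − 478) = 478·19 − 8286 = 796, so w ≈ 796/65 = 12.25.

w ≈ 12.2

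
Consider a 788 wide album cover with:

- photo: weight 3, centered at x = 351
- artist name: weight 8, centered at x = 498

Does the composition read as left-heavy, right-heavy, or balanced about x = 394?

Weights sum to 3 + 8 = 11.
Σw·x = 3·351 + 8·498 = 5037, so x̄ = 5037/11 ≈ 457.91.
457.9 vs midline 394 → right-heavy.

right-heavy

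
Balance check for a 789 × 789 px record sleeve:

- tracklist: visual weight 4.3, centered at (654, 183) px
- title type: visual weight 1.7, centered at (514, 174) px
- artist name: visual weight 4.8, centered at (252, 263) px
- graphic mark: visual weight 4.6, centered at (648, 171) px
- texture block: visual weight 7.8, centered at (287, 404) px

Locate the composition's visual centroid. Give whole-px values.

Weights sum to 4.3 + 1.7 + 4.8 + 4.6 + 7.8 = 23.2.
x: (4.3·654 + 1.7·514 + 4.8·252 + 4.6·648 + 7.8·287) / 23.2 = 10115.0 / 23.2 ≈ 435.99
y: (4.3·183 + 1.7·174 + 4.8·263 + 4.6·171 + 7.8·404) / 23.2 = 6282.9 / 23.2 ≈ 270.81

(436, 271)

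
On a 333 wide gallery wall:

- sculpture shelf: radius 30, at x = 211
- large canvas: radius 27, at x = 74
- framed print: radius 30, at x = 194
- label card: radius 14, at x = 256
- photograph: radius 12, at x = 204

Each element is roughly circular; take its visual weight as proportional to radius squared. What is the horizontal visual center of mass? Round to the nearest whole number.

r² weights: sculpture shelf 30² = 900, large canvas 27² = 729, framed print 30² = 900, label card 14² = 196, photograph 12² = 144. Total = 2869.
x: (900·211 + 729·74 + 900·194 + 196·256 + 144·204) / 2869 = 497998 / 2869 ≈ 173.58

x ≈ 174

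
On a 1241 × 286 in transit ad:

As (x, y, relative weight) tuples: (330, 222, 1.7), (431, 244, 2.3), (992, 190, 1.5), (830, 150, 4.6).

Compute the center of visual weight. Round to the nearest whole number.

(679, 189)

Weights sum to 1.7 + 2.3 + 1.5 + 4.6 = 10.1.
x: (1.7·330 + 2.3·431 + 1.5·992 + 4.6·830) / 10.1 = 6858.3 / 10.1 ≈ 679.04
y: (1.7·222 + 2.3·244 + 1.5·190 + 4.6·150) / 10.1 = 1913.6 / 10.1 ≈ 189.47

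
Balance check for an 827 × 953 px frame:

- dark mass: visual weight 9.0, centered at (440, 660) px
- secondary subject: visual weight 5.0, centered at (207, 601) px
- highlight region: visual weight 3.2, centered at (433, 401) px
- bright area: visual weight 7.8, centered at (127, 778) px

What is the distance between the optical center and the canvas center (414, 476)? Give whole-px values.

≈ 212 px

Σw = 9.0 + 5.0 + 3.2 + 7.8 = 25.0.
x-moment: 9.0·440 + 5.0·207 + 3.2·433 + 7.8·127 = 7371.2; centroid 7371.2/25.0 ≈ 294.85.
y-moment: 9.0·660 + 5.0·601 + 3.2·401 + 7.8·778 = 16296.6; centroid 16296.6/25.0 ≈ 651.86.
Offset from (414, 476): Δx ≈ -119.15, Δy ≈ 175.86; distance = √(Δx² + Δy²) ≈ 212.43.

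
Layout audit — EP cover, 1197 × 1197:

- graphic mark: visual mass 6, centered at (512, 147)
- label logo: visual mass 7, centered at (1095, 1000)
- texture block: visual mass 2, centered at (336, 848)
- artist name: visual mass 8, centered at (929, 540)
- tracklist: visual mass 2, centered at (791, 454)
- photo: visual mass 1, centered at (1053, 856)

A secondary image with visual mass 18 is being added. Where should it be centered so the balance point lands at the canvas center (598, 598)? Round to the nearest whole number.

(269, 592)

After adding the secondary image, total weight = 6 + 7 + 2 + 8 + 2 + 1 + 18 = 44.
x: need Σw·x = 44·598 = 26312. Existing = 6·512 + 7·1095 + 2·336 + 8·929 + 2·791 + 1·1053 = 21476. Remainder 4836 / 18 ≈ 268.67.
y: need Σw·y = 44·598 = 26312. Existing = 6·147 + 7·1000 + 2·848 + 8·540 + 2·454 + 1·856 = 15662. Remainder 10650 / 18 ≈ 591.67.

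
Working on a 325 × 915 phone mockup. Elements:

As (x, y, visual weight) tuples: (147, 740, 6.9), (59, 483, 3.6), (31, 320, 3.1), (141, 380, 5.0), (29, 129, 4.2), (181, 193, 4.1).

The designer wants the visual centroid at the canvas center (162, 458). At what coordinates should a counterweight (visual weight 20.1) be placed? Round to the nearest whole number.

(235, 520)

With the counterweight, Σw becomes 6.9 + 3.6 + 3.1 + 5.0 + 4.2 + 4.1 + 20.1 = 47.0.
x: target moment 47.0×162 = 7614.0; current 6.9·147 + 3.6·59 + 3.1·31 + 5.0·141 + 4.2·29 + 4.1·181 = 2891.7; the counterweight supplies 4722.3, so x = 4722.3/20.1 ≈ 234.94.
y: target moment 47.0×458 = 21526.0; current 6.9·740 + 3.6·483 + 3.1·320 + 5.0·380 + 4.2·129 + 4.1·193 = 11069.9; the counterweight supplies 10456.1, so y = 10456.1/20.1 ≈ 520.20.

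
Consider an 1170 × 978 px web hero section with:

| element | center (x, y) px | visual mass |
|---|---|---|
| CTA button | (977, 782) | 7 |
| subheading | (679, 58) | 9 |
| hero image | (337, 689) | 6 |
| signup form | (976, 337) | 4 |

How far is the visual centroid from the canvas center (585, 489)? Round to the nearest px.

Weights sum to 7 + 9 + 6 + 4 = 26.
x-moment: 7·977 + 9·679 + 6·337 + 4·976 = 18876; centroid 18876/26 ≈ 726.00.
y-moment: 7·782 + 9·58 + 6·689 + 4·337 = 11478; centroid 11478/26 ≈ 441.46.
Offset from (585, 489): Δx ≈ 141.00, Δy ≈ -47.54; distance = √(Δx² + Δy²) ≈ 148.80.

≈ 149 px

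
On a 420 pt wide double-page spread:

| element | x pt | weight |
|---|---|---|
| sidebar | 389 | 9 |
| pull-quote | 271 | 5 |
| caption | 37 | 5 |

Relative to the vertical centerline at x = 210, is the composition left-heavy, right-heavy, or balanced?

right-heavy

Σw = 9 + 5 + 5 = 19.
x-moment: 9·389 + 5·271 + 5·37 = 5041; centroid 5041/19 ≈ 265.32.
265.3 lies right of the midline 210, so the layout is right-heavy.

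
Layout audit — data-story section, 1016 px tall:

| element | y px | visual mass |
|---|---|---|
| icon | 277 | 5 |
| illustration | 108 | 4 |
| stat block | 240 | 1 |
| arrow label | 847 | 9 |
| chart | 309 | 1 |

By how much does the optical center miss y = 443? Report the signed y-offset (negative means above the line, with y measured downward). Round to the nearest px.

≈ 56 px

Σw = 5 + 4 + 1 + 9 + 1 = 20.
y-moment: 5·277 + 4·108 + 1·240 + 9·847 + 1·309 = 9989; centroid 9989/20 ≈ 499.45.
Against y = 443, that's 499.45 − 443 = 56.45.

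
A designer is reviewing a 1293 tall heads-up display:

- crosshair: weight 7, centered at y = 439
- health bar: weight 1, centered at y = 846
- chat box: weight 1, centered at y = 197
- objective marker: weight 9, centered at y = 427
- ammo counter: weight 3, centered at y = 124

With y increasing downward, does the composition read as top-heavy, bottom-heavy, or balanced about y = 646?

Σw = 7 + 1 + 1 + 9 + 3 = 21.
Σw·y = 7·439 + 1·846 + 1·197 + 9·427 + 3·124 = 8331, so ȳ = 8331/21 ≈ 396.71.
396.7 vs midline 646 → top-heavy.

top-heavy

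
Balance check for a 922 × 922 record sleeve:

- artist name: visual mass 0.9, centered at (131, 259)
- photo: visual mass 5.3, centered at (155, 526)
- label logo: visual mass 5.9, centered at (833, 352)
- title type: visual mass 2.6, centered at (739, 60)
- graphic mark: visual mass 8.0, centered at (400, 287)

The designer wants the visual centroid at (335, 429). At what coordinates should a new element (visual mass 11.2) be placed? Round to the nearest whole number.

(34, 624)

After adding the new element, total weight = 0.9 + 5.3 + 5.9 + 2.6 + 8.0 + 11.2 = 33.9.
x: target moment 33.9×335 = 11356.5; current 0.9·131 + 5.3·155 + 5.9·833 + 2.6·739 + 8.0·400 = 10975.5; the new element supplies 381.0, so x = 381.0/11.2 ≈ 34.02.
y: target moment 33.9×429 = 14543.1; current 0.9·259 + 5.3·526 + 5.9·352 + 2.6·60 + 8.0·287 = 7549.7; the new element supplies 6993.4, so y = 6993.4/11.2 ≈ 624.41.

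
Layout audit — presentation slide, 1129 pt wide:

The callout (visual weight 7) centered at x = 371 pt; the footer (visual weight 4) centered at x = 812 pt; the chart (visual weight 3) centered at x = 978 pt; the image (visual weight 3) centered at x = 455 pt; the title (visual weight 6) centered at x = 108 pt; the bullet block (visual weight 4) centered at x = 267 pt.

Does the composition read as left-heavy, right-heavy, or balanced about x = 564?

Σw = 7 + 4 + 3 + 3 + 6 + 4 = 27.
Σw·x = 7·371 + 4·812 + 3·978 + 3·455 + 6·108 + 4·267 = 11860, so x̄ = 11860/27 ≈ 439.26.
439.3 lies left of the midline 564, so the layout is left-heavy.

left-heavy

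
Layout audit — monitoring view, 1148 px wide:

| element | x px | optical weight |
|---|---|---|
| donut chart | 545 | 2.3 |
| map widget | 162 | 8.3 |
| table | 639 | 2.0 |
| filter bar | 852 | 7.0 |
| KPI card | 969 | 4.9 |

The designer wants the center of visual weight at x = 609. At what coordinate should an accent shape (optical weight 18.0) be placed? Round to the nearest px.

x ≈ 627

New total weight: (2.3 + 8.3 + 2.0 + 7.0 + 4.9) + 18.0 = 42.5.
x: target moment 42.5×609 = 25882.5; current 2.3·545 + 8.3·162 + 2.0·639 + 7.0·852 + 4.9·969 = 14588.2; the accent shape supplies 11294.3, so x = 11294.3/18.0 ≈ 627.46.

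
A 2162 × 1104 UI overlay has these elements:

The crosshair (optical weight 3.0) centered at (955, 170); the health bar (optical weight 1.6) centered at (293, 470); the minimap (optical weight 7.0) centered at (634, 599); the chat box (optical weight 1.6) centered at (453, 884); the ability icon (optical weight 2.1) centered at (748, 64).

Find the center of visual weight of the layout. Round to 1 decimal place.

(658.0, 457.8)

Weights sum to 3.0 + 1.6 + 7.0 + 1.6 + 2.1 = 15.3.
x: (3.0·955 + 1.6·293 + 7.0·634 + 1.6·453 + 2.1·748) / 15.3 = 10067.4 / 15.3 ≈ 658.00
y: (3.0·170 + 1.6·470 + 7.0·599 + 1.6·884 + 2.1·64) / 15.3 = 7003.8 / 15.3 ≈ 457.76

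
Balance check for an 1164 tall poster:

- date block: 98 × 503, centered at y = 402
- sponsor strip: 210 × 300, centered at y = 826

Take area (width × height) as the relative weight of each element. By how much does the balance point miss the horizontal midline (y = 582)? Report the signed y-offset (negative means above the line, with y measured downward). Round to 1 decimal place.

Taking area as weight: date block 98·503 = 49294, sponsor strip 210·300 = 63000. Sum 112294.
y-moment: 49294·402 + 63000·826 = 71854188; centroid 71854188/112294 ≈ 639.88.
Difference: 639.88 − 582 ≈ 57.88.

≈ 57.9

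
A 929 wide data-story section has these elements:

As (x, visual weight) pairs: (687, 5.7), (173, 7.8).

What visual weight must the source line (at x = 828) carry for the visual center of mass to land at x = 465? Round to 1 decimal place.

w ≈ 2.8

Fixed elements: Σw = 5.7 + 7.8 = 13.5, Σw·x = 5.7·687 + 7.8·173 = 5265.3.
Set Σw·x/Σw = 465: (5265.3 + 828w) = 465·(13.5 + w).
So w = (465·13.5 − 5265.3)/(828 − 465) = 1012.2/363 ≈ 2.79.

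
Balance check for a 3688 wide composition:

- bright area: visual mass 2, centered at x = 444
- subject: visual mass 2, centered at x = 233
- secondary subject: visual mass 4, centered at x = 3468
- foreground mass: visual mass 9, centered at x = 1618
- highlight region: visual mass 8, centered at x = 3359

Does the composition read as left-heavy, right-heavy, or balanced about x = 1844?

Weights sum to 2 + 2 + 4 + 9 + 8 = 25.
x-moment: 2·444 + 2·233 + 4·3468 + 9·1618 + 8·3359 = 56660; centroid 56660/25 ≈ 2266.40.
Since 2266.4 is right of 1844, the composition reads right-heavy.

right-heavy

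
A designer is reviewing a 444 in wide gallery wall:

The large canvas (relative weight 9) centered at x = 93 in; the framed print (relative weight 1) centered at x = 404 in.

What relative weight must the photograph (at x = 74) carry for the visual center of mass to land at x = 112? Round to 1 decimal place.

Fixed elements: Σw = 9 + 1 = 10, Σw·x = 9·93 + 1·404 = 1241.
For the centroid to hit 112: (1241 + w·74) / (10 + w) = 112.
So w = (112·10 − 1241)/(74 − 112) = -121/-38 ≈ 3.18.

w ≈ 3.2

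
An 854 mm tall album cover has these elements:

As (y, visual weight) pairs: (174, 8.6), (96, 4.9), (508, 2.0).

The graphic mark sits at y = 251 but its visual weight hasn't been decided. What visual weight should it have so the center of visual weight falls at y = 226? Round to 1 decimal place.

Fixed elements: Σw = 8.6 + 4.9 + 2.0 = 15.5, Σw·y = 8.6·174 + 4.9·96 + 2.0·508 = 2982.8.
For the centroid to hit 226: (2982.8 + w·251) / (15.5 + w) = 226.
So w = (226·15.5 − 2982.8)/(251 − 226) = 520.2/25 ≈ 20.81.

w ≈ 20.8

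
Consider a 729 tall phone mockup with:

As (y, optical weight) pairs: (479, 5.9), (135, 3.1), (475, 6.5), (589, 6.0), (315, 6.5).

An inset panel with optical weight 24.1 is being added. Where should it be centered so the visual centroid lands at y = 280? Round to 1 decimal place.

y ≈ 111.0

With the inset panel, Σw becomes 5.9 + 3.1 + 6.5 + 6.0 + 6.5 + 24.1 = 52.1.
Along y: (11913.6 + 24.1·y) / 52.1 = 280 (existing moment 5.9·479 + 3.1·135 + 6.5·475 + 6.0·589 + 6.5·315 = 11913.6) ⇒ y = (14588.0 − 11913.6) / 24.1 ≈ 110.97.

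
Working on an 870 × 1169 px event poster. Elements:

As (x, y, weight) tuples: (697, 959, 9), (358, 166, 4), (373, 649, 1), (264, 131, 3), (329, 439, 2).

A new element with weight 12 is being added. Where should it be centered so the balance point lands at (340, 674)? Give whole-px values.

New total weight: (9 + 4 + 1 + 3 + 2) + 12 = 31.
Along x: (9528 + 12·x) / 31 = 340 (existing moment 9·697 + 4·358 + 1·373 + 3·264 + 2·329 = 9528) ⇒ x = (10540 − 9528) / 12 ≈ 84.33.
Along y: (11215 + 12·y) / 31 = 674 (existing moment 9·959 + 4·166 + 1·649 + 3·131 + 2·439 = 11215) ⇒ y = (20894 − 11215) / 12 ≈ 806.58.

(84, 807)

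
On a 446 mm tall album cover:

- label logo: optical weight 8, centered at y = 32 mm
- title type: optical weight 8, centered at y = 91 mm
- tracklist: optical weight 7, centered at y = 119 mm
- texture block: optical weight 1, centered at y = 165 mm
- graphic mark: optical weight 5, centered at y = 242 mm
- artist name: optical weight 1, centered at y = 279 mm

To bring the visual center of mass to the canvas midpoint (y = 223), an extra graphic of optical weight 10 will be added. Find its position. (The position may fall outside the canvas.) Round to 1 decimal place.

New total weight: (8 + 8 + 7 + 1 + 5 + 1) + 10 = 40.
y: target moment 40×223 = 8920; current 8·32 + 8·91 + 7·119 + 1·165 + 5·242 + 1·279 = 3471; the extra graphic supplies 5449, so y = 5449/10 ≈ 544.90.

y ≈ 544.9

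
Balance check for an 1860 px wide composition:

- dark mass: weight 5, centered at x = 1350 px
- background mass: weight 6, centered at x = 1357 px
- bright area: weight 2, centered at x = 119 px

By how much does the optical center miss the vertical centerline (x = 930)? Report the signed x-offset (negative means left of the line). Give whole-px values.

≈ 234 px

Total weight = 5 + 6 + 2 = 13.
x: (5·1350 + 6·1357 + 2·119) / 13 = 15130 / 13 ≈ 1163.85
Difference: 1163.85 − 930 ≈ 233.85.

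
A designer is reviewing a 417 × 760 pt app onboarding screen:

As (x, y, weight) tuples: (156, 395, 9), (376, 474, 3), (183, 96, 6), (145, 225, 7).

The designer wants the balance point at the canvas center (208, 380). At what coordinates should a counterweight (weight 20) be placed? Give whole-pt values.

New total weight: (9 + 3 + 6 + 7) + 20 = 45.
x: need Σw·x = 45·208 = 9360. Existing = 9·156 + 3·376 + 6·183 + 7·145 = 4645. Remainder 4715 / 20 ≈ 235.75.
y: need Σw·y = 45·380 = 17100. Existing = 9·395 + 3·474 + 6·96 + 7·225 = 7128. Remainder 9972 / 20 ≈ 498.60.

(236, 499)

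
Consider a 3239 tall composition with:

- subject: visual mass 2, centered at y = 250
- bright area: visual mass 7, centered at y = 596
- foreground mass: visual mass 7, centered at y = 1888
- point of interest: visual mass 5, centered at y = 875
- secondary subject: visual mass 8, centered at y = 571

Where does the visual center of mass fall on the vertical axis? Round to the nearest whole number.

Total weight = 2 + 7 + 7 + 5 + 8 = 29.
Σw·y = 2·250 + 7·596 + 7·1888 + 5·875 + 8·571 = 26831, so ȳ = 26831/29 ≈ 925.21.

y ≈ 925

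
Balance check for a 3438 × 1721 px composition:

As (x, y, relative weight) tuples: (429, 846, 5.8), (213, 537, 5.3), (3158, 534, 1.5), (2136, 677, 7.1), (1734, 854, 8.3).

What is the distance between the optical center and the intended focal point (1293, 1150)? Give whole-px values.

Σw = 5.8 + 5.3 + 1.5 + 7.1 + 8.3 = 28.0.
x: (5.8·429 + 5.3·213 + 1.5·3158 + 7.1·2136 + 8.3·1734) / 28.0 = 37911.9 / 28.0 ≈ 1354.00
y: (5.8·846 + 5.3·537 + 1.5·534 + 7.1·677 + 8.3·854) / 28.0 = 20448.8 / 28.0 ≈ 730.31
From (1293, 1150): dx = 61.00, dy = -419.69, so the distance is √(dx²+dy²) ≈ 424.10.

≈ 424 px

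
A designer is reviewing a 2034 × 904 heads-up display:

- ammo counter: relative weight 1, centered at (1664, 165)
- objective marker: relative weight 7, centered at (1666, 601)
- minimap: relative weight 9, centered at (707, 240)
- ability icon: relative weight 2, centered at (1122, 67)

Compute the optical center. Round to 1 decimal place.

Weights sum to 1 + 7 + 9 + 2 = 19.
Σw·x = 1·1664 + 7·1666 + 9·707 + 2·1122 = 21933, so x̄ = 21933/19 ≈ 1154.37.
Σw·y = 1·165 + 7·601 + 9·240 + 2·67 = 6666, so ȳ = 6666/19 ≈ 350.84.

(1154.4, 350.8)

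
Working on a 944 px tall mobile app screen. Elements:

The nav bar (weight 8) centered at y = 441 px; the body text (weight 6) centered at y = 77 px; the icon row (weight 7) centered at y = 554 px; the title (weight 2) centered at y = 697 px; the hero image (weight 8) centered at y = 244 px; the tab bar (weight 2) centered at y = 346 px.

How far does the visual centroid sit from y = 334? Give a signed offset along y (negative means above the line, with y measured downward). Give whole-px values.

Σw = 8 + 6 + 7 + 2 + 8 + 2 = 33.
y-moment: 8·441 + 6·77 + 7·554 + 2·697 + 8·244 + 2·346 = 11906; centroid 11906/33 ≈ 360.79.
Difference: 360.79 − 334 ≈ 26.79.

≈ 27 px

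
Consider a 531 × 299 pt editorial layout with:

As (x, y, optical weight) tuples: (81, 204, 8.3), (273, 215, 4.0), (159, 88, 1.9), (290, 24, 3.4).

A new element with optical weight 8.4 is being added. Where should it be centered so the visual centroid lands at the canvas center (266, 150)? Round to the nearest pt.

With the new element, Σw becomes 8.3 + 4.0 + 1.9 + 3.4 + 8.4 = 26.0.
x: need Σw·x = 26.0·266 = 6916.0. Existing = 8.3·81 + 4.0·273 + 1.9·159 + 3.4·290 = 3052.4. Remainder 3863.6 / 8.4 ≈ 459.95.
y: need Σw·y = 26.0·150 = 3900.0. Existing = 8.3·204 + 4.0·215 + 1.9·88 + 3.4·24 = 2802.0. Remainder 1098.0 / 8.4 ≈ 130.71.

(460, 131)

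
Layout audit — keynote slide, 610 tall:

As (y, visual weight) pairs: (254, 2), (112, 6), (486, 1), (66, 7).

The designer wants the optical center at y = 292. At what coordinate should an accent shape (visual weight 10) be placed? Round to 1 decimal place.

y ≈ 546.4

With the accent shape, Σw becomes 2 + 6 + 1 + 7 + 10 = 26.
y: target moment 26×292 = 7592; current 2·254 + 6·112 + 1·486 + 7·66 = 2128; the accent shape supplies 5464, so y = 5464/10 ≈ 546.40.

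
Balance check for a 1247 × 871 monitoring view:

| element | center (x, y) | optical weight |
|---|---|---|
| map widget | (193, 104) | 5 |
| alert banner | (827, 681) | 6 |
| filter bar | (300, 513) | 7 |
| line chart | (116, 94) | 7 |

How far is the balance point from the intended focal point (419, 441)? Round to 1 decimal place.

≈ 108.7

Σw = 5 + 6 + 7 + 7 = 25.
Σw·x = 5·193 + 6·827 + 7·300 + 7·116 = 8839, so x̄ = 8839/25 ≈ 353.56.
Σw·y = 5·104 + 6·681 + 7·513 + 7·94 = 8855, so ȳ = 8855/25 ≈ 354.20.
Offset from (419, 441): Δx ≈ -65.44, Δy ≈ -86.80; distance = √(Δx² + Δy²) ≈ 108.70.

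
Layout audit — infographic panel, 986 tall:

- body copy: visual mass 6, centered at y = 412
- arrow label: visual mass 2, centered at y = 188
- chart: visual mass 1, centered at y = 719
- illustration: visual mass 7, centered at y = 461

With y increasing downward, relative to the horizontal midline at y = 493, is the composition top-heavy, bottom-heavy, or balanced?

Total weight = 6 + 2 + 1 + 7 = 16.
y: (6·412 + 2·188 + 1·719 + 7·461) / 16 = 6794 / 16 ≈ 424.62
424.6 vs midline 493 → top-heavy.

top-heavy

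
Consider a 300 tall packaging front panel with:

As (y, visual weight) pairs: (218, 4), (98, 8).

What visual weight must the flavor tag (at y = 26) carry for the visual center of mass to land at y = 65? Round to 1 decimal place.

w ≈ 22.5

Fixed elements: Σw = 4 + 8 = 12, Σw·y = 4·218 + 8·98 = 1656.
For the centroid to hit 65: (1656 + w·26) / (12 + w) = 65.
Rearranging, w·(26 − 65) = 65·12 − 1656 = -876, so w ≈ -876/-39 = 22.46.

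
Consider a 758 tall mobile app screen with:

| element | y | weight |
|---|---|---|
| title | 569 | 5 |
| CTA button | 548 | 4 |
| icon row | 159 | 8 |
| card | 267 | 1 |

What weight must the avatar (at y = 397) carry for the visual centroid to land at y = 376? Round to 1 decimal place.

w ≈ 9.1

Existing Σw = 18 (5 + 4 + 8 + 1); existing moment 5·569 + 4·548 + 8·159 + 1·267 = 6576.
For the centroid to hit 376: (6576 + w·397) / (18 + w) = 376.
Solving: w = (376·18 − 6576) / (397 − 376) = 192 / 21 ≈ 9.14.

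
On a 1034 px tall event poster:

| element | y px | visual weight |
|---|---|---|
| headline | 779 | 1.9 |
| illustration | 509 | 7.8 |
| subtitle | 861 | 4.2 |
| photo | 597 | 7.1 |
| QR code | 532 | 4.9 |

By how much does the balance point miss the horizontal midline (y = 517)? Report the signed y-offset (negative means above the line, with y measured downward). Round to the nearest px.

≈ 97 px

Weights sum to 1.9 + 7.8 + 4.2 + 7.1 + 4.9 = 25.9.
Σw·y = 1.9·779 + 7.8·509 + 4.2·861 + 7.1·597 + 4.9·532 = 15912.0, so ȳ = 15912.0/25.9 ≈ 614.36.
Difference: 614.36 − 517 ≈ 97.36.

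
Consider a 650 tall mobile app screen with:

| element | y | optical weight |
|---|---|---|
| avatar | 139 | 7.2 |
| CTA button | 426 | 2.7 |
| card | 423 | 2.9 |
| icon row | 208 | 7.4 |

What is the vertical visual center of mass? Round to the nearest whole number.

Σw = 7.2 + 2.7 + 2.9 + 7.4 = 20.2.
y: (7.2·139 + 2.7·426 + 2.9·423 + 7.4·208) / 20.2 = 4916.9 / 20.2 ≈ 243.41

y ≈ 243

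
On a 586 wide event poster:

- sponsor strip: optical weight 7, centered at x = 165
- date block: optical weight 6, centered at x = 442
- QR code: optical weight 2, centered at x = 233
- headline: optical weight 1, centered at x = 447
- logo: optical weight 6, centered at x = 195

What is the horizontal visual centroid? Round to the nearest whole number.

Total weight = 7 + 6 + 2 + 1 + 6 = 22.
x: (7·165 + 6·442 + 2·233 + 1·447 + 6·195) / 22 = 5890 / 22 ≈ 267.73

x ≈ 268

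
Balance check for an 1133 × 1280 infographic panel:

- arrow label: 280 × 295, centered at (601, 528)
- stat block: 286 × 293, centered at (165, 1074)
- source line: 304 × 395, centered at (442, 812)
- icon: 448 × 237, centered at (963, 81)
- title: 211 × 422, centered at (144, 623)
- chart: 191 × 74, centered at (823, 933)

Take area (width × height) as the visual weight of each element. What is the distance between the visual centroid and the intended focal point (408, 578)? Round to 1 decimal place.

≈ 93.5

Areas → weights: arrow label 280·295 = 82600, stat block 286·293 = 83798, source line 304·395 = 120080, icon 448·237 = 106176, title 211·422 = 89042, chart 191·74 = 14134; Σw = 495830.
Σw·x = 243246448; x̄ = 243246448/495830 ≈ 490.58.
Σw·y = 308377256; ȳ = 308377256/495830 ≈ 621.94.
Relative to (408, 578): Δ = (82.58, 43.94); |Δ| = √(82.58² + 43.94²) ≈ 93.55.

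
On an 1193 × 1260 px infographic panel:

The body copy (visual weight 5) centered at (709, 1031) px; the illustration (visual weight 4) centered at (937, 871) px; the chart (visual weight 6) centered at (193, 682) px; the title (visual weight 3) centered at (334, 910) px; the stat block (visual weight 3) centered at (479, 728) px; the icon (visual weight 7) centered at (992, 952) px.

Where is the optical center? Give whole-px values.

Total weight = 5 + 4 + 6 + 3 + 3 + 7 = 28.
Σw·x = 5·709 + 4·937 + 6·193 + 3·334 + 3·479 + 7·992 = 17834, so x̄ = 17834/28 ≈ 636.93.
Σw·y = 5·1031 + 4·871 + 6·682 + 3·910 + 3·728 + 7·952 = 24309, so ȳ = 24309/28 ≈ 868.18.

(637, 868)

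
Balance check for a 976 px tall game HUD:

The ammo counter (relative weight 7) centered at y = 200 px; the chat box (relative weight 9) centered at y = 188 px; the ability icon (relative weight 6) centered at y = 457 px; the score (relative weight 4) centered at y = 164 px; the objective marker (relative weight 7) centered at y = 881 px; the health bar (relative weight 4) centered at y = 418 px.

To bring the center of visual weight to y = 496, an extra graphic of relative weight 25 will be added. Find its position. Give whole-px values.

y ≈ 657

After adding the extra graphic, total weight = 7 + 9 + 6 + 4 + 7 + 4 + 25 = 62.
y: target moment 62×496 = 30752; current 7·200 + 9·188 + 6·457 + 4·164 + 7·881 + 4·418 = 14329; the extra graphic supplies 16423, so y = 16423/25 ≈ 656.92.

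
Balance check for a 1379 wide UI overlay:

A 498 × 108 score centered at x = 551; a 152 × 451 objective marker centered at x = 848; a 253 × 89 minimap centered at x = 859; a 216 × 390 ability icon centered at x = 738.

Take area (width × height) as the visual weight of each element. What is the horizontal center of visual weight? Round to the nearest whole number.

Taking area as weight: score 498·108 = 53784, objective marker 152·451 = 68552, minimap 253·89 = 22517, ability icon 216·390 = 84240. Sum 229093.
x-moment: 53784·551 + 68552·848 + 22517·859 + 84240·738 = 169278303; centroid 169278303/229093 ≈ 738.91.

x ≈ 739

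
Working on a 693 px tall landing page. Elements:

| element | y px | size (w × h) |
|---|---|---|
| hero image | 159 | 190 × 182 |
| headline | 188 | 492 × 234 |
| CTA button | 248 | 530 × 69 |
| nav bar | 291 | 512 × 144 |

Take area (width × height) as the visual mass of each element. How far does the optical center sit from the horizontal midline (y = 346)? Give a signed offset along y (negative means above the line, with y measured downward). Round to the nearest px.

≈ -124 px

Areas: hero image 190·182 = 34580, headline 492·234 = 115128, CTA button 530·69 = 36570, nav bar 512·144 = 73728. Total weight = 260006.
y-moment: 34580·159 + 115128·188 + 36570·248 + 73728·291 = 57666492; centroid 57666492/260006 ≈ 221.79.
Offset from y = 346: 221.79 − 346 ≈ -124.21.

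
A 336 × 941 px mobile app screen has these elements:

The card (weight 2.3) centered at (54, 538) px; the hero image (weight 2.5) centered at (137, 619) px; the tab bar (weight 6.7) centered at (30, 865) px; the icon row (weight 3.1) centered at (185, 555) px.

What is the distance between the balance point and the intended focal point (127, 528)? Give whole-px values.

Weights sum to 2.3 + 2.5 + 6.7 + 3.1 = 14.6.
x-moment: 2.3·54 + 2.5·137 + 6.7·30 + 3.1·185 = 1241.2; centroid 1241.2/14.6 ≈ 85.01.
y-moment: 2.3·538 + 2.5·619 + 6.7·865 + 3.1·555 = 10300.9; centroid 10300.9/14.6 ≈ 705.54.
Relative to (127, 528): Δ = (-41.99, 177.54); |Δ| = √(-41.99² + 177.54²) ≈ 182.44.

≈ 182 px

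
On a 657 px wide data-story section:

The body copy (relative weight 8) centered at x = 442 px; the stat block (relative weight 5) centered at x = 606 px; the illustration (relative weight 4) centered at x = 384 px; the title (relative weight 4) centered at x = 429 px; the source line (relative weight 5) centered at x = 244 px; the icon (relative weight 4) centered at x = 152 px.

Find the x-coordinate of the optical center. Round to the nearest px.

x ≈ 388

Weights sum to 8 + 5 + 4 + 4 + 5 + 4 = 30.
Σw·x = 11646; x̄ = 11646/30 ≈ 388.20.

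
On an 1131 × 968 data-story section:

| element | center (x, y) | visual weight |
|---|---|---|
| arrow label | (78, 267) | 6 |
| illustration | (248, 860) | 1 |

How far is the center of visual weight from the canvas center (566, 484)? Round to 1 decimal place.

≈ 482.2

Weights sum to 6 + 1 = 7.
x: (6·78 + 1·248) / 7 = 716 / 7 ≈ 102.29
y: (6·267 + 1·860) / 7 = 2462 / 7 ≈ 351.71
From (566, 484): dx = -463.71, dy = -132.29, so the distance is √(dx²+dy²) ≈ 482.21.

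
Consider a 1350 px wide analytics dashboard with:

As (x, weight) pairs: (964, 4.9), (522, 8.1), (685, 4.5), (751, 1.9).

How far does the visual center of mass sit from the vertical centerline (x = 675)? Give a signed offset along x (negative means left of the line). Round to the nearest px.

≈ 19 px

Total weight = 4.9 + 8.1 + 4.5 + 1.9 = 19.4.
Σw·x = 4.9·964 + 8.1·522 + 4.5·685 + 1.9·751 = 13461.2, so x̄ = 13461.2/19.4 ≈ 693.88.
Difference: 693.88 − 675 ≈ 18.88.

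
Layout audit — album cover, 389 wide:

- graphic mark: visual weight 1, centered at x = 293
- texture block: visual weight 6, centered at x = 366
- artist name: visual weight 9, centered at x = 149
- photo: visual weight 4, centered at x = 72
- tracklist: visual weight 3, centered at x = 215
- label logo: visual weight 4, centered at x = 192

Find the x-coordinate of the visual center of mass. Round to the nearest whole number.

x ≈ 205

Total weight = 1 + 6 + 9 + 4 + 3 + 4 = 27.
x: (1·293 + 6·366 + 9·149 + 4·72 + 3·215 + 4·192) / 27 = 5531 / 27 ≈ 204.85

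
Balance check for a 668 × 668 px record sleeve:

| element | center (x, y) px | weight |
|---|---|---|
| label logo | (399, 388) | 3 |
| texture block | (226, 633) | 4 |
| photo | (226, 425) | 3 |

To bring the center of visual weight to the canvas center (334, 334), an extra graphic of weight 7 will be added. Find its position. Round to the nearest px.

(414, 101)

After adding the extra graphic, total weight = 3 + 4 + 3 + 7 = 17.
x: need Σw·x = 17·334 = 5678. Existing = 3·399 + 4·226 + 3·226 = 2779. Remainder 2899 / 7 ≈ 414.14.
y: need Σw·y = 17·334 = 5678. Existing = 3·388 + 4·633 + 3·425 = 4971. Remainder 707 / 7 ≈ 101.00.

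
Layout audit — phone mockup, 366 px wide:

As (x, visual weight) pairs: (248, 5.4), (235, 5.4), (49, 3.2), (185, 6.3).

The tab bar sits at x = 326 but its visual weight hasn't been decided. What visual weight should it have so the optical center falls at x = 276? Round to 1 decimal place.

w ≈ 33.4

Fixed elements: Σw = 5.4 + 5.4 + 3.2 + 6.3 = 20.3, Σw·x = 5.4·248 + 5.4·235 + 3.2·49 + 6.3·185 = 3930.5.
Balance at x = 276 requires (3930.5 + w·326) / (20.3 + w) = 276.
Solving: w = (276·20.3 − 3930.5) / (326 − 276) = 1672.3 / 50 ≈ 33.45.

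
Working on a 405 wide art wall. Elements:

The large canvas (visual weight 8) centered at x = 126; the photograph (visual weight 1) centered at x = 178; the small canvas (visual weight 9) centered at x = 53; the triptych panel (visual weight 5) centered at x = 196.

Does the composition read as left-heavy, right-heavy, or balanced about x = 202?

left-heavy

Weights sum to 8 + 1 + 9 + 5 = 23.
Σw·x = 8·126 + 1·178 + 9·53 + 5·196 = 2643, so x̄ = 2643/23 ≈ 114.91.
Since 114.9 is left of 202, the composition reads left-heavy.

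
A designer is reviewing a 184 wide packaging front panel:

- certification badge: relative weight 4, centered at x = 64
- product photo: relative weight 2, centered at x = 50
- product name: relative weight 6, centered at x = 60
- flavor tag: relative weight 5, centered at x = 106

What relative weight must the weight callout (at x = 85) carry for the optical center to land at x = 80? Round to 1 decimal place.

w ≈ 22.8

Existing Σw = 17 (4 + 2 + 6 + 5); existing moment 4·64 + 2·50 + 6·60 + 5·106 = 1246.
For the centroid to hit 80: (1246 + w·85) / (17 + w) = 80.
Rearranging, w·(85 − 80) = 80·17 − 1246 = 114, so w ≈ 114/5 = 22.80.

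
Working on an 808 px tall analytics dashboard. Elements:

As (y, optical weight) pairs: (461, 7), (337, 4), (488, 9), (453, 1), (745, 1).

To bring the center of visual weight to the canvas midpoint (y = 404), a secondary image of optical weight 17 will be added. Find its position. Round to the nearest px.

y ≈ 329

New total weight: (7 + 4 + 9 + 1 + 1) + 17 = 39.
y: target moment 39×404 = 15756; current 7·461 + 4·337 + 9·488 + 1·453 + 1·745 = 10165; the secondary image supplies 5591, so y = 5591/17 ≈ 328.88.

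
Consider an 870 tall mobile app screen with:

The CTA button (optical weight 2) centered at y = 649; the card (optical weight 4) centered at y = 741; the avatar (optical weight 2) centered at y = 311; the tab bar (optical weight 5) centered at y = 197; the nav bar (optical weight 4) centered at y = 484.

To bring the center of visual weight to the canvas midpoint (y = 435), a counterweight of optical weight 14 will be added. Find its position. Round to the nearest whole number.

y ≈ 406

New total weight: (2 + 4 + 2 + 5 + 4) + 14 = 31.
y: target moment 31×435 = 13485; current 2·649 + 4·741 + 2·311 + 5·197 + 4·484 = 7805; the counterweight supplies 5680, so y = 5680/14 ≈ 405.71.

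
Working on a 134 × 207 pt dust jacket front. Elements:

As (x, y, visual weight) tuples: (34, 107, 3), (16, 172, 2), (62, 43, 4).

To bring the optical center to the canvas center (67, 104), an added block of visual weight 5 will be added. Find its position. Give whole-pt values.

New total weight: (3 + 2 + 4) + 5 = 14.
x: need Σw·x = 14·67 = 938. Existing = 3·34 + 2·16 + 4·62 = 382. Remainder 556 / 5 ≈ 111.20.
y: need Σw·y = 14·104 = 1456. Existing = 3·107 + 2·172 + 4·43 = 837. Remainder 619 / 5 ≈ 123.80.

(111, 124)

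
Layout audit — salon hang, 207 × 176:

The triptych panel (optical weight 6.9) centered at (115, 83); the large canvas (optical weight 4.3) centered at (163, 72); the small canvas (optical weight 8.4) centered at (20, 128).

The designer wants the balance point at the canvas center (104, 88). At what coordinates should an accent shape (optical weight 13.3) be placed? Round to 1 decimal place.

(132.3, 70.5)

After adding the accent shape, total weight = 6.9 + 4.3 + 8.4 + 13.3 = 32.9.
x: target moment 32.9×104 = 3421.6; current 6.9·115 + 4.3·163 + 8.4·20 = 1662.4; the accent shape supplies 1759.2, so x = 1759.2/13.3 ≈ 132.27.
y: target moment 32.9×88 = 2895.2; current 6.9·83 + 4.3·72 + 8.4·128 = 1957.5; the accent shape supplies 937.7, so y = 937.7/13.3 ≈ 70.50.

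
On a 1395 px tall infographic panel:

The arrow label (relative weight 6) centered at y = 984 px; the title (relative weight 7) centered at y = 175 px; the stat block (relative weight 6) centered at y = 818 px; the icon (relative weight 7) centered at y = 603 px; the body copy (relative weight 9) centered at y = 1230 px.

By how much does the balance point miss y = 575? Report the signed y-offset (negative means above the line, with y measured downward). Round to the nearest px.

≈ 206 px

Total weight = 6 + 7 + 6 + 7 + 9 = 35.
y-moment: 6·984 + 7·175 + 6·818 + 7·603 + 9·1230 = 27328; centroid 27328/35 ≈ 780.80.
Difference: 780.80 − 575 ≈ 205.80.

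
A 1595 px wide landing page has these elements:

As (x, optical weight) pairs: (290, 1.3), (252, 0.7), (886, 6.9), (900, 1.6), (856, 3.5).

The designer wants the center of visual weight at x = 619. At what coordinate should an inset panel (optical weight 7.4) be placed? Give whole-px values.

New total weight: (1.3 + 0.7 + 6.9 + 1.6 + 3.5) + 7.4 = 21.4.
x: need Σw·x = 21.4·619 = 13246.6. Existing = 1.3·290 + 0.7·252 + 6.9·886 + 1.6·900 + 3.5·856 = 11102.8. Remainder 2143.8 / 7.4 ≈ 289.70.

x ≈ 290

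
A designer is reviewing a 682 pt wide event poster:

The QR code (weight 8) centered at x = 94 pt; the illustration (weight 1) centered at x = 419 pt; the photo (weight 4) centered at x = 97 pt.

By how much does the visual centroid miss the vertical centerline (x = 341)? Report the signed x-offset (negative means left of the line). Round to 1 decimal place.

≈ -221.1 pt

Σw = 8 + 1 + 4 = 13.
x-moment: 8·94 + 1·419 + 4·97 = 1559; centroid 1559/13 ≈ 119.92.
Difference: 119.92 − 341 ≈ -221.08.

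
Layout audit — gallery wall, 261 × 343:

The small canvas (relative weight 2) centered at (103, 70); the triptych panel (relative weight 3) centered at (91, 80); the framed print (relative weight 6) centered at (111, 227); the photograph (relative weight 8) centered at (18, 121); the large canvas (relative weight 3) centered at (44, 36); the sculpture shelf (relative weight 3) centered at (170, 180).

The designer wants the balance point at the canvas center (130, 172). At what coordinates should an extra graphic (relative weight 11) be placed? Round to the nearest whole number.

(250, 258)

After adding the extra graphic, total weight = 2 + 3 + 6 + 8 + 3 + 3 + 11 = 36.
x: need Σw·x = 36·130 = 4680. Existing = 2·103 + 3·91 + 6·111 + 8·18 + 3·44 + 3·170 = 1931. Remainder 2749 / 11 ≈ 249.91.
y: need Σw·y = 36·172 = 6192. Existing = 2·70 + 3·80 + 6·227 + 8·121 + 3·36 + 3·180 = 3358. Remainder 2834 / 11 ≈ 257.64.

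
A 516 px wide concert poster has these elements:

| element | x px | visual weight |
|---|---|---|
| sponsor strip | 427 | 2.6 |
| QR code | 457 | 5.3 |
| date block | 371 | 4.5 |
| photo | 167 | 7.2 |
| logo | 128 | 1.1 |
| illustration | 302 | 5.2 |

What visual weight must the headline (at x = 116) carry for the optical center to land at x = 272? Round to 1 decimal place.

w ≈ 6.9

Known weights sum to 2.6 + 5.3 + 4.5 + 7.2 + 1.1 + 5.2 = 25.9; their moment is 2.6·427 + 5.3·457 + 4.5·371 + 7.2·167 + 1.1·128 + 5.2·302 = 8115.4.
Balance at x = 272 requires (8115.4 + w·116) / (25.9 + w) = 272.
So w = (272·25.9 − 8115.4)/(116 − 272) = -1070.6/-156 ≈ 6.86.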